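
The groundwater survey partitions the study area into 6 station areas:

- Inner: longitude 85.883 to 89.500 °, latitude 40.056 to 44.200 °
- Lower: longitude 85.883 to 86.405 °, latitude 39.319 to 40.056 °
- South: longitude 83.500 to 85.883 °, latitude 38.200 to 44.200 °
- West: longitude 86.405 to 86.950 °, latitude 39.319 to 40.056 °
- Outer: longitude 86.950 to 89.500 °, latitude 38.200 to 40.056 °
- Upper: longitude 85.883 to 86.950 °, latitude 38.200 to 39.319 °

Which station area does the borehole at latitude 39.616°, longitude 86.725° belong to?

The point has longitude = 86.725 and latitude = 39.616.
Only West satisfies 86.405 ≤ longitude ≤ 86.950 and 39.319 ≤ latitude ≤ 40.056.

West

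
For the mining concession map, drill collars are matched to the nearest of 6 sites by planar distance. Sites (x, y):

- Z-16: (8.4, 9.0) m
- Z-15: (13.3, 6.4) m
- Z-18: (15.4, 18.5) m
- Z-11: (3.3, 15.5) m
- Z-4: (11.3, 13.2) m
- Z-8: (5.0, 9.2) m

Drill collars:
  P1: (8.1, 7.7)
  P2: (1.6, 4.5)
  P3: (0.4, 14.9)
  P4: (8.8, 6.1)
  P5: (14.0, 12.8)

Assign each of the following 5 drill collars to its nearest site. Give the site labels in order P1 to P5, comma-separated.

P1 → Z-16 (d²=1.78)
P2 → Z-8 (d²=33.65)
P3 → Z-11 (d²=8.77)
P4 → Z-16 (d²=8.57)
P5 → Z-4 (d²=7.45)

Z-16, Z-8, Z-11, Z-16, Z-4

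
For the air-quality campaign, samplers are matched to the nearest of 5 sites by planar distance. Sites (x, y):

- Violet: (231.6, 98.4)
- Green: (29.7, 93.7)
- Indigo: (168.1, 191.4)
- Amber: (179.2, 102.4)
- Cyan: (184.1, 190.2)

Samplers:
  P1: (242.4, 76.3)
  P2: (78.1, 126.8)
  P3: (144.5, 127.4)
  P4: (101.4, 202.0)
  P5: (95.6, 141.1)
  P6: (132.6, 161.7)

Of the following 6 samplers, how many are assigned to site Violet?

P1 → Violet
P2 → Green
P3 → Amber
P4 → Indigo
P5 → Green
P6 → Indigo
1 of the 6 goes to Violet.

1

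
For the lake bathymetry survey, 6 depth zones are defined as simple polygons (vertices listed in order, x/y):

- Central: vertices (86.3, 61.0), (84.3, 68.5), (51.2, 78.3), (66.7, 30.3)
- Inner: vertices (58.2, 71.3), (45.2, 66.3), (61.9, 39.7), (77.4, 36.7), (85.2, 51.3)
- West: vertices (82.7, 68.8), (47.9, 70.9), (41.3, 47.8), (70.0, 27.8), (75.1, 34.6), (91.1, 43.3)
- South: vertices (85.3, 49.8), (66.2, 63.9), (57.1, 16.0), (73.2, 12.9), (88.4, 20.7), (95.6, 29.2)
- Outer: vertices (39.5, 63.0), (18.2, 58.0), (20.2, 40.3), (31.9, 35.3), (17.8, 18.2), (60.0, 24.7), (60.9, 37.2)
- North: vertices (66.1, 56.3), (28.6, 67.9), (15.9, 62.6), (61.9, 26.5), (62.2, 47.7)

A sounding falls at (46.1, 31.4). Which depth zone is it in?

Cast a ray rightward from (46.1, 31.4). For each polygon, the edges (by vertex number in listed order) whose endpoints lie on opposite sides of y = 31.4, where each meets that height, and whether that is right or left of the point:
Central: 3–4 at x≈66.34 (right), 4–1 at x≈67.40 (right) → 2 crossings.
Inner: no edge straddles that height → 0 crossings.
West: 3–4 at x≈64.83 (right), 4–5 at x≈72.70 (right) → 2 crossings.
South: 2–3 at x≈60.03 (right), 6–1 at x≈94.50 (right) → 2 crossings.
Outer: 4–5 at x≈28.68 (left), 6–7 at x≈60.48 (right) → 1 crossing.
North: 3–4 at x≈55.66 (right), 4–5 at x≈61.97 (right) → 2 crossings.
Only Outer has an odd count, so the point is inside Outer.

Outer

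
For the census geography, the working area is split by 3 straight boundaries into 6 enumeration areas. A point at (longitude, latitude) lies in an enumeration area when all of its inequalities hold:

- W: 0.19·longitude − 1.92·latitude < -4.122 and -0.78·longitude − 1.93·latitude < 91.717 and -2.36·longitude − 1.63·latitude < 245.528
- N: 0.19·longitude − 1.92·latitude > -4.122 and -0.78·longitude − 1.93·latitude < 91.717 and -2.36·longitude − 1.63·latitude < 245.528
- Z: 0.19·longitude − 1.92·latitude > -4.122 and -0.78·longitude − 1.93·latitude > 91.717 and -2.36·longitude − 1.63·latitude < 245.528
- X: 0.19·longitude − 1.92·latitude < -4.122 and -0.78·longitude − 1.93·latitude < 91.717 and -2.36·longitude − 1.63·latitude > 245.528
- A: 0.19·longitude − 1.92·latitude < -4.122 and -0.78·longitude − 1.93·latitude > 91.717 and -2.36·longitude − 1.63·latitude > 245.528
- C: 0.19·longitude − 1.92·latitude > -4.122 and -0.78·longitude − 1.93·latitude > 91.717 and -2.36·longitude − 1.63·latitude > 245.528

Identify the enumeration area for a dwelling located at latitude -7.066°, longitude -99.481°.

0.19·-99.481 − 1.92·-7.066 = -5.335, which is < -4.122
-0.78·-99.481 − 1.93·-7.066 = 91.233, which is < 91.717
-2.36·-99.481 − 1.63·-7.066 = 246.293, which is > 245.528
This sign pattern matches X.

X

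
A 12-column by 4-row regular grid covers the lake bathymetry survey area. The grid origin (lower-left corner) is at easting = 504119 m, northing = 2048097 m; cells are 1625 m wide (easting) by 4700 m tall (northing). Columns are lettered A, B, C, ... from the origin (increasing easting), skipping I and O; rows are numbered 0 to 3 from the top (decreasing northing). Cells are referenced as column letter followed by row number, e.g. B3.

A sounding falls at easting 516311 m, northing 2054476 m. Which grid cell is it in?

Column index: ⌊(516311 − 504119) / 1625⌋ = ⌊7.503⌋ = 7 → column H
Row offset from origin: ⌊(2054476 − 2048097) / 4700⌋ = ⌊1.357⌋ = 1 → row 2 (counted from top)

H2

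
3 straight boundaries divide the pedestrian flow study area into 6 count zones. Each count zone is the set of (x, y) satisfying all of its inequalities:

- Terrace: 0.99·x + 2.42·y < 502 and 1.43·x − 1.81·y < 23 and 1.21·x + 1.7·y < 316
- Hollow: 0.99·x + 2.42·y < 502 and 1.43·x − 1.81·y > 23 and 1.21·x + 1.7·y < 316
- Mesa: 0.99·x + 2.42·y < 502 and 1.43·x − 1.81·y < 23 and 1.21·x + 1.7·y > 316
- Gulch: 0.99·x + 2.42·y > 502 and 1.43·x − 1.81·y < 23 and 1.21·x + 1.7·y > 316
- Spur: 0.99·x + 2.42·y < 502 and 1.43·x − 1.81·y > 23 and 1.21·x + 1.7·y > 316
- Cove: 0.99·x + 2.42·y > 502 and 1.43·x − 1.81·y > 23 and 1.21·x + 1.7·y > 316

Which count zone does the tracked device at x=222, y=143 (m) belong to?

0.99·222 + 2.42·143 = 565.840, which is > 502
1.43·222 − 1.81·143 = 58.630, which is > 23
1.21·222 + 1.7·143 = 511.720, which is > 316
This sign pattern matches Cove.

Cove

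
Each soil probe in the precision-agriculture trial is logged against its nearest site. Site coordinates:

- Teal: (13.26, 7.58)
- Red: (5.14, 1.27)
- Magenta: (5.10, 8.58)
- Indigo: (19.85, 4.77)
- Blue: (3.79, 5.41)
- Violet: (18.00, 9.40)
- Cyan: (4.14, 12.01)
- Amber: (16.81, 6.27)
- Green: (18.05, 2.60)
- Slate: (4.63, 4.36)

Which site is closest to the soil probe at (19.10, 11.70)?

Squared distances to each site:
Teal: 51.080; Red: 303.667; Magenta: 205.734; Indigo: 48.587; Blue: 273.960; Violet: 6.500; Cyan: 223.898; Amber: 34.729; Green: 83.912; Slate: 263.257.
Minimum at Violet.

Violet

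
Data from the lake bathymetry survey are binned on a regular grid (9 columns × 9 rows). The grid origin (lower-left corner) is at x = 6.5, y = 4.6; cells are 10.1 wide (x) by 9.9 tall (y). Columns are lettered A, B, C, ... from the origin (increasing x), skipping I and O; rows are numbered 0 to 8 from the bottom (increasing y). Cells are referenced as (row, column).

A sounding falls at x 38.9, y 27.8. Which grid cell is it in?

(2, D)

Column index: ⌊(38.9 − 6.5) / 10.1⌋ = ⌊3.208⌋ = 3 → column D
Row offset from origin: ⌊(27.8 − 4.6) / 9.9⌋ = ⌊2.343⌋ = 2 → row 2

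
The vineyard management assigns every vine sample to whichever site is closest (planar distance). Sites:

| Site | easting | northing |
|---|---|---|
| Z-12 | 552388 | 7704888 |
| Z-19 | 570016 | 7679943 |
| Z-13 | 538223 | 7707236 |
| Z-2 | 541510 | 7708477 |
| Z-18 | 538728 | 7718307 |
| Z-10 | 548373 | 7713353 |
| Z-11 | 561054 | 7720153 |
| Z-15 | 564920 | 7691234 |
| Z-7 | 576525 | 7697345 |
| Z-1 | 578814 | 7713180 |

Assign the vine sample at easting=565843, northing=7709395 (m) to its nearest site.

Z-11

Squared distances to each site:
Z-12: 201350074.000; Z-19: 884834233.000; Z-13: 767525681.000; Z-2: 592937613.000; Z-18: 814646969.000; Z-10: 320866664.000; Z-11: 138669085.000; Z-15: 330673850.000; Z-7: 259307624.000; Z-1: 182573066.000.
Minimum at Z-11.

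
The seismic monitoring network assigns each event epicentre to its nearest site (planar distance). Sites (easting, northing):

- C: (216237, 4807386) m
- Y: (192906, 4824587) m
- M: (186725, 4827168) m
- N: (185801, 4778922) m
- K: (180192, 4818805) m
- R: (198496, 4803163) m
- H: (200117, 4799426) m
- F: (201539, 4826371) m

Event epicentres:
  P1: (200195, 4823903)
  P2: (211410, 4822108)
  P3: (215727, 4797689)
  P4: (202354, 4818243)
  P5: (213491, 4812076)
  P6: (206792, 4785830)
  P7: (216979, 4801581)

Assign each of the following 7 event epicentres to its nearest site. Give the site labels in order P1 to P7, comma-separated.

F, F, C, F, C, H, C

P1 → F (d²=7897360.00)
P2 → F (d²=115609810.00)
P3 → C (d²=94291909.00)
P4 → F (d²=66728609.00)
P5 → C (d²=29536616.00)
P6 → H (d²=229406841.00)
P7 → C (d²=34248589.00)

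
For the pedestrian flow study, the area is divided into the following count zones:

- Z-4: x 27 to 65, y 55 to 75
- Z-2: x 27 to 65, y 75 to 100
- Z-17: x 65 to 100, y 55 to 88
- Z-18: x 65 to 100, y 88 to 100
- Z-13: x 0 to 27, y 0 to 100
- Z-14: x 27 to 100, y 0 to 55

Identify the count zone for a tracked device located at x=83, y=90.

The point has x = 83 and y = 90.
Only Z-18 satisfies 65 ≤ x ≤ 100 and 88 ≤ y ≤ 100.

Z-18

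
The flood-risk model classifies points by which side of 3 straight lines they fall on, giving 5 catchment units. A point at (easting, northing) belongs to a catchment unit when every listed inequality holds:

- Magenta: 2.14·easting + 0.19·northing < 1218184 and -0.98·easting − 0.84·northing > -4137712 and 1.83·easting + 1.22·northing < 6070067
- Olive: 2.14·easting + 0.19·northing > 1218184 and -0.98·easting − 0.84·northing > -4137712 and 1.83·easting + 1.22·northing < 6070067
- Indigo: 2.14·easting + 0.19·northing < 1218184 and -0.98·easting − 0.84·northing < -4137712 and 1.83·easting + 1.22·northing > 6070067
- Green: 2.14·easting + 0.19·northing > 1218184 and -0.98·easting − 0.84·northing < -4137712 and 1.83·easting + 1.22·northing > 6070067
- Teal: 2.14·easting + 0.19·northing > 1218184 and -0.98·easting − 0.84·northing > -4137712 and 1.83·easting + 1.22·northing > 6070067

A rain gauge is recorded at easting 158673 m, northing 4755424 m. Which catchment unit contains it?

2.14·158673 + 0.19·4755424 = 1243090.780, which is > 1218184
-0.98·158673 − 0.84·4755424 = -4150055.700, which is < -4137712
1.83·158673 + 1.22·4755424 = 6091988.870, which is > 6070067
This sign pattern matches Green.

Green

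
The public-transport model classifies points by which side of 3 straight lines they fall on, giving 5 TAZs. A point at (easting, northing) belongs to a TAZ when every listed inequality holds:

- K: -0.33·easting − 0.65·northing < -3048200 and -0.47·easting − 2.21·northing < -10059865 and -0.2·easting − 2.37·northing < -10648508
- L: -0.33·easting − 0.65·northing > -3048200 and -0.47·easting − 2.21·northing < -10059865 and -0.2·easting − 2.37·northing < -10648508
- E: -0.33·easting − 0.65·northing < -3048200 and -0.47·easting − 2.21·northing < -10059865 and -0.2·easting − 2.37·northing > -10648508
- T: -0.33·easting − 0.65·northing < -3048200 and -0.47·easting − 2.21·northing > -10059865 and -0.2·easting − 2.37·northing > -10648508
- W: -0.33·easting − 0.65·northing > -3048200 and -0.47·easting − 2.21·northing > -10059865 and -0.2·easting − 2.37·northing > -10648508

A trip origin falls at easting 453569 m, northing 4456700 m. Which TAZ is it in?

-0.33·453569 − 0.65·4456700 = -3046532.770, which is > -3048200
-0.47·453569 − 2.21·4456700 = -10062484.430, which is < -10059865
-0.2·453569 − 2.37·4456700 = -10653092.800, which is < -10648508
This sign pattern matches L.

L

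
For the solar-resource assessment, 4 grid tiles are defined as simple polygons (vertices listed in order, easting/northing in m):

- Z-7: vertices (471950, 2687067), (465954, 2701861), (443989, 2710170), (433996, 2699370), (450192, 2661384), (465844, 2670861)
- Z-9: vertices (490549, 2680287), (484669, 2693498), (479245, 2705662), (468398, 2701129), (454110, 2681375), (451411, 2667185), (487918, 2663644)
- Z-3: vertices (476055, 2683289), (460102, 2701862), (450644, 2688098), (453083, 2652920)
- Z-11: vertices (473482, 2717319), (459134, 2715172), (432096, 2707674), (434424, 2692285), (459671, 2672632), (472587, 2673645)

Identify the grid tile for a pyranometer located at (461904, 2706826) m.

Cast a ray rightward from (461904, 2706826). For each polygon, the edges (by vertex number in listed order) whose endpoints lie on opposite sides of northing = 2706826, where each meets that height, and whether that is right or left of the point:
Z-7: 2–3 at easting≈452828.9 (left), 3–4 at easting≈440894.9 (left) → 0 crossings.
Z-9: no edge straddles that height → 0 crossings.
Z-3: no edge straddles that height → 0 crossings.
Z-11: 3–4 at easting≈432224.3 (left), 6–1 at easting≈473267.0 (right) → 1 crossing.
Only Z-11 has an odd count, so the point is inside Z-11.

Z-11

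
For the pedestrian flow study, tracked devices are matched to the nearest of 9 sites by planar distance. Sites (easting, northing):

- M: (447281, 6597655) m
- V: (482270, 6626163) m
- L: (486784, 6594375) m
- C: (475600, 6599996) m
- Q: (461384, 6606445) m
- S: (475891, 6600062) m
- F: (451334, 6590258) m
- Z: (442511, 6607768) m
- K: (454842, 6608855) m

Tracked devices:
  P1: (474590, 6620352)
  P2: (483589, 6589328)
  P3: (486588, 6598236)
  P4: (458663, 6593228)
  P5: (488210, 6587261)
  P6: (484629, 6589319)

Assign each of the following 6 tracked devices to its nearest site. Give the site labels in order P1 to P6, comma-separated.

V, L, L, F, L, L

P1 → V (d²=92750121.00)
P2 → L (d²=35680234.00)
P3 → L (d²=14945737.00)
P4 → F (d²=62535141.00)
P5 → L (d²=52642472.00)
P6 → L (d²=30207161.00)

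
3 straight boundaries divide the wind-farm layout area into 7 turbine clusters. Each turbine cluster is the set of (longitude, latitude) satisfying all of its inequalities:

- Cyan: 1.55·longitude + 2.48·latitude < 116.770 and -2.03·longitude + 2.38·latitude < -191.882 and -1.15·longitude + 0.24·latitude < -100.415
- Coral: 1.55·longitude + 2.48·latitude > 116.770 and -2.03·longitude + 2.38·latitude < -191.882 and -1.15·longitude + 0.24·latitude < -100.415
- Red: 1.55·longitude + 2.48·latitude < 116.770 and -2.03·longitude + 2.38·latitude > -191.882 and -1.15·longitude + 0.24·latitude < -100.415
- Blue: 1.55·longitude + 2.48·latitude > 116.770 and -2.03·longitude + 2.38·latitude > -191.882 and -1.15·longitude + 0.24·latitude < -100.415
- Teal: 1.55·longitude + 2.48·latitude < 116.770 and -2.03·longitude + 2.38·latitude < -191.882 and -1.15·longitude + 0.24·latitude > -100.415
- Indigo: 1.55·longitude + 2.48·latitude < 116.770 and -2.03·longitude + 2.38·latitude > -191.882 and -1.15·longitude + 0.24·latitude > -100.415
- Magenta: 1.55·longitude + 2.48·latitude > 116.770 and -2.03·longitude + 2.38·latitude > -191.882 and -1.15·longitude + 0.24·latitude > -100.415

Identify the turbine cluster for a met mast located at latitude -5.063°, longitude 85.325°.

1.55·85.325 + 2.48·-5.063 = 119.698, which is > 116.770
-2.03·85.325 + 2.38·-5.063 = -185.260, which is > -191.882
-1.15·85.325 + 0.24·-5.063 = -99.339, which is > -100.415
This sign pattern matches Magenta.

Magenta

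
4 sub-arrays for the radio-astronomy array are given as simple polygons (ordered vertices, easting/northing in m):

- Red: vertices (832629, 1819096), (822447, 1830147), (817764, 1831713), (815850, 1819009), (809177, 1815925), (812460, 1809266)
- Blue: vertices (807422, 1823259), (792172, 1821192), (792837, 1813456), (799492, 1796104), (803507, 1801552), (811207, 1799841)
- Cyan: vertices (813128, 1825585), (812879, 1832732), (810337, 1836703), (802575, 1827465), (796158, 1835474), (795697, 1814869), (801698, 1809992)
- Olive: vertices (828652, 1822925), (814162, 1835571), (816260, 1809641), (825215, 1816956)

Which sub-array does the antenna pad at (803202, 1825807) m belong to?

Cyan

Cast a ray rightward from (803202, 1825807). For each polygon, the edges (by vertex number in listed order) whose endpoints lie on opposite sides of northing = 1825807, where each meets that height, and whether that is right or left of the point:
Red: 1–2 at easting≈826445.7 (right), 3–4 at easting≈816874.2 (right) → 2 crossings.
Blue: no edge straddles that height → 0 crossings.
Cyan: 1–2 at easting≈813120.3 (right), 5–6 at easting≈795941.7 (left) → 1 crossing.
Olive: 1–2 at easting≈825349.8 (right), 2–3 at easting≈814952.0 (right) → 2 crossings.
Only Cyan has an odd count, so the point is inside Cyan.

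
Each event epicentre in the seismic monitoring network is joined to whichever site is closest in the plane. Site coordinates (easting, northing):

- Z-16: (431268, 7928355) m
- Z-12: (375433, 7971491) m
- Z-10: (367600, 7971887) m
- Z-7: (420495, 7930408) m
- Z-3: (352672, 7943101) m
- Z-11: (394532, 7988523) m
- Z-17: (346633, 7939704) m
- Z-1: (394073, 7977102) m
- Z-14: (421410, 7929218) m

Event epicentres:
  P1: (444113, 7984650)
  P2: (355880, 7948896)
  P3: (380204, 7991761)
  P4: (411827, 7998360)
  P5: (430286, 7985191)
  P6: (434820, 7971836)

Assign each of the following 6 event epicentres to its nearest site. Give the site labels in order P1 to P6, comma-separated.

Z-11, Z-3, Z-11, Z-11, Z-11, Z-1

P1 → Z-11 (d²=2473275690.00)
P2 → Z-3 (d²=43873289.00)
P3 → Z-11 (d²=215776228.00)
P4 → Z-11 (d²=395883594.00)
P5 → Z-11 (d²=1289450740.00)
P6 → Z-1 (d²=1688048765.00)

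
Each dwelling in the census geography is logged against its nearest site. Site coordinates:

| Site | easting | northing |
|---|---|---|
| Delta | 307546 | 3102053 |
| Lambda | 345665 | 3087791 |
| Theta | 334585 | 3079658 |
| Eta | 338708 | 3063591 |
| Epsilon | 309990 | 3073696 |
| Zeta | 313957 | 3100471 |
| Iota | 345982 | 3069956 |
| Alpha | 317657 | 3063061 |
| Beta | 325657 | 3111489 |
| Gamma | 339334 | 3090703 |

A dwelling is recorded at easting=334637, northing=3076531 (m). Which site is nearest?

Theta

Squared distances to each site:
Delta: 1385294765.000; Lambda: 248404384.000; Theta: 9780833.000; Eta: 184016641.000; Epsilon: 615511834.000; Zeta: 1000786000.000; Iota: 171939650.000; Alpha: 469761300.000; Beta: 1302702164.000; Gamma: 222907393.000.
Minimum at Theta.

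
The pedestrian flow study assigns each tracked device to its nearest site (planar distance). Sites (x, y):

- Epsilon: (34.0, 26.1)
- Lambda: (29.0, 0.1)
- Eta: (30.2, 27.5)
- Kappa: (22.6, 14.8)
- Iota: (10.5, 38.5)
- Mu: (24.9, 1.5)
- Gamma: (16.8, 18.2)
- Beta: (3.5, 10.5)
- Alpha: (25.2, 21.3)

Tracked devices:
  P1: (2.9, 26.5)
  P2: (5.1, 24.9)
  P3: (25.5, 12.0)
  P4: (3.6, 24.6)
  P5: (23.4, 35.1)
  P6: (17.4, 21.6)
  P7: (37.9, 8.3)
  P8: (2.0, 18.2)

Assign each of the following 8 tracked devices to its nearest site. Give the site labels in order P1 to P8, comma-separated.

P1 → Iota (d²=201.76)
P2 → Gamma (d²=181.78)
P3 → Kappa (d²=16.25)
P4 → Beta (d²=198.82)
P5 → Eta (d²=104.00)
P6 → Gamma (d²=11.92)
P7 → Lambda (d²=146.45)
P8 → Beta (d²=61.54)

Iota, Gamma, Kappa, Beta, Eta, Gamma, Lambda, Beta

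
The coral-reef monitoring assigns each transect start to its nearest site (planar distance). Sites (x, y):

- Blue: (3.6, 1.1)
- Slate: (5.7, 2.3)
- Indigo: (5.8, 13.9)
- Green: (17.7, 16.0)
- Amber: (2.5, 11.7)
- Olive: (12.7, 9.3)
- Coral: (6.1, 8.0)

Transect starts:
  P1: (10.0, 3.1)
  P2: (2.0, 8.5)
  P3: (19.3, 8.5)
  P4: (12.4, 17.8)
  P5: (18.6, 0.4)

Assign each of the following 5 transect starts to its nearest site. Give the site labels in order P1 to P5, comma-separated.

Slate, Amber, Olive, Green, Olive

P1 → Slate (d²=19.13)
P2 → Amber (d²=10.49)
P3 → Olive (d²=44.20)
P4 → Green (d²=31.33)
P5 → Olive (d²=114.02)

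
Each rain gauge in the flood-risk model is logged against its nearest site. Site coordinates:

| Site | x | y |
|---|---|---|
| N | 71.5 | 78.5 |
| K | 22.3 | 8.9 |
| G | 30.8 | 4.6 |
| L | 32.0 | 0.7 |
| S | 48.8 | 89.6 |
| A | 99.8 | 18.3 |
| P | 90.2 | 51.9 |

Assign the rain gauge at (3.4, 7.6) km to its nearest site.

K

Squared distances to each site:
N: 9664.420; K: 358.900; G: 759.760; L: 865.570; S: 8785.160; A: 9407.450; P: 9496.730.
Minimum at K.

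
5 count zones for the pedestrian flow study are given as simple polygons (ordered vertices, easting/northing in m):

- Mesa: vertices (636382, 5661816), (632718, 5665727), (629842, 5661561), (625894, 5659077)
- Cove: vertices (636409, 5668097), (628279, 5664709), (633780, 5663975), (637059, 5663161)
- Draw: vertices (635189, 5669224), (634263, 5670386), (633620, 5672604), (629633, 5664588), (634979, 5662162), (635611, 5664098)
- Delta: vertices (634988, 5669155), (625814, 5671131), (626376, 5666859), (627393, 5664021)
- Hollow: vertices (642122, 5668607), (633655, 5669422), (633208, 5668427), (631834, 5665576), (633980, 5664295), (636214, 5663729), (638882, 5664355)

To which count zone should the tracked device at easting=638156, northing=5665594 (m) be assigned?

Hollow

Cast a ray rightward from (638156, 5665594). For each polygon, the edges (by vertex number in listed order) whose endpoints lie on opposite sides of northing = 5665594, where each meets that height, and whether that is right or left of the point:
Mesa: 1–2 at easting≈632842.6 (left), 2–3 at easting≈632626.2 (left) → 0 crossings.
Cove: 1–2 at easting≈630402.7 (left), 4–1 at easting≈636738.6 (left) → 0 crossings.
Draw: 3–4 at easting≈630133.4 (left), 6–1 at easting≈635487.8 (left) → 0 crossings.
Delta: 3–4 at easting≈626829.3 (left), 4–1 at easting≈629720.0 (left) → 0 crossings.
Hollow: 3–4 at easting≈631842.7 (left), 7–1 at easting≈639826.1 (right) → 1 crossing.
Only Hollow has an odd count, so the point is inside Hollow.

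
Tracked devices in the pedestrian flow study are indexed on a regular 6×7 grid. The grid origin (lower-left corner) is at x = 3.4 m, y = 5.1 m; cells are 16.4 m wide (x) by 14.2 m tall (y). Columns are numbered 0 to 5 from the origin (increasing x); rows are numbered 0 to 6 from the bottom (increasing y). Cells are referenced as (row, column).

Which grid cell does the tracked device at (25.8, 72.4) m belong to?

Column index: ⌊(25.8 − 3.4) / 16.4⌋ = ⌊1.366⌋ = 1
Row offset from origin: ⌊(72.4 − 5.1) / 14.2⌋ = ⌊4.739⌋ = 4 → row 4

(4, 1)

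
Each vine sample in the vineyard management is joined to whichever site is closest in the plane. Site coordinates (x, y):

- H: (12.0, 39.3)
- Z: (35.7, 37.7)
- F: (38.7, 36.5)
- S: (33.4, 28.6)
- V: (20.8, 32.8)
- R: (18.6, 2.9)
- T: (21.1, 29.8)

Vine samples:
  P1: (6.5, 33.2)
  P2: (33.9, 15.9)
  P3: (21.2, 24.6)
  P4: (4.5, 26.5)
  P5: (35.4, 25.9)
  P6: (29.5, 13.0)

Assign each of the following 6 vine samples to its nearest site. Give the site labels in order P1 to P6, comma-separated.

P1 → H (d²=67.46)
P2 → S (d²=161.54)
P3 → T (d²=27.05)
P4 → H (d²=220.09)
P5 → S (d²=11.29)
P6 → R (d²=220.82)

H, S, T, H, S, R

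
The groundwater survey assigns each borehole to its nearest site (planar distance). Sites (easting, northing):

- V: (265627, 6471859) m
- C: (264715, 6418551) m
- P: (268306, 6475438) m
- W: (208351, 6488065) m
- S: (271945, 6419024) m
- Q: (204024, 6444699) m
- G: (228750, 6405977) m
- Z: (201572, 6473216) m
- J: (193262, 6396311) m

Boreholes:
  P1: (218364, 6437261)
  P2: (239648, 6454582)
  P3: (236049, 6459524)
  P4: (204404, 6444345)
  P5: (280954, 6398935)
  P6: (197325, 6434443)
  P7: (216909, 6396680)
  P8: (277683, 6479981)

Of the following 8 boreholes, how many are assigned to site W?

P1 → Q
P2 → V
P3 → V
P4 → Q
P5 → S
P6 → Q
P7 → G
P8 → P
0 of the 8 go to W.

0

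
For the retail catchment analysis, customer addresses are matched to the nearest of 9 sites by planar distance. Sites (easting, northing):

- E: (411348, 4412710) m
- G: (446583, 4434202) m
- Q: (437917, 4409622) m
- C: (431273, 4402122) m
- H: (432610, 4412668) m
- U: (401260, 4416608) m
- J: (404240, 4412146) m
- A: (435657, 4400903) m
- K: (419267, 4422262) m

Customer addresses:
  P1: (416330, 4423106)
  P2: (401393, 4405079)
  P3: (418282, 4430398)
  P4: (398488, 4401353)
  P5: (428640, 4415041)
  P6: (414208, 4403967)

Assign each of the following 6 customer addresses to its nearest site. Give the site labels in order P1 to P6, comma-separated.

K, J, K, J, H, E

P1 → K (d²=9338305.00)
P2 → J (d²=58047898.00)
P3 → K (d²=67164721.00)
P4 → J (d²=149574353.00)
P5 → H (d²=21392029.00)
P6 → E (d²=84619649.00)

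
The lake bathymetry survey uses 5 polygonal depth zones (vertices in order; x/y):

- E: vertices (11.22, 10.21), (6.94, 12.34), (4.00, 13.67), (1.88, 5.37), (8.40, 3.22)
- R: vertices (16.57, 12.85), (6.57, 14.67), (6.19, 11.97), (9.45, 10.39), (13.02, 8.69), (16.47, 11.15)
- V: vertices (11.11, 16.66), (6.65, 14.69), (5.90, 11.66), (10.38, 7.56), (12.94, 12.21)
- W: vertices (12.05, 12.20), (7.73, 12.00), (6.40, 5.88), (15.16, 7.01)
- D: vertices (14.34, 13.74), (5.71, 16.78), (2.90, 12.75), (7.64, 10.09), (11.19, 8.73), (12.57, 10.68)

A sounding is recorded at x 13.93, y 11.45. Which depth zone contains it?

Cast a ray rightward from (13.93, 11.45). For each polygon, the edges (by vertex number in listed order) whose endpoints lie on opposite sides of y = 11.45, where each meets that height, and whether that is right or left of the point:
E: 1–2 at x≈8.728 (left), 3–4 at x≈3.433 (left) → 0 crossings.
R: 3–4 at x≈7.263 (left), 6–1 at x≈16.488 (right) → 1 crossing.
V: 3–4 at x≈6.129 (left), 4–5 at x≈12.522 (left) → 0 crossings.
W: 2–3 at x≈7.610 (left), 4–1 at x≈12.499 (left) → 0 crossings.
D: 3–4 at x≈5.217 (left), 6–1 at x≈13.015 (left) → 0 crossings.
Only R has an odd count, so the point is inside R.

R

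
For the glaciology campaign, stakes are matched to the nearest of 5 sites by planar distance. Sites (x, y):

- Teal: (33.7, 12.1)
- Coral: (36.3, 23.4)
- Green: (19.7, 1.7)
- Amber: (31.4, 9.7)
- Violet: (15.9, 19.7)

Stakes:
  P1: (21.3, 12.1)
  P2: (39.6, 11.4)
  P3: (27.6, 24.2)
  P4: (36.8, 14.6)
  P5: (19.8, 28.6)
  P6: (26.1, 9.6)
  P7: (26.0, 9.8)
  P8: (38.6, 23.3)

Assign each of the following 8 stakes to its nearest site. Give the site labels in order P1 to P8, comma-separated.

P1 → Violet (d²=86.92)
P2 → Teal (d²=35.30)
P3 → Coral (d²=76.33)
P4 → Teal (d²=15.86)
P5 → Violet (d²=94.42)
P6 → Amber (d²=28.10)
P7 → Amber (d²=29.17)
P8 → Coral (d²=5.30)

Violet, Teal, Coral, Teal, Violet, Amber, Amber, Coral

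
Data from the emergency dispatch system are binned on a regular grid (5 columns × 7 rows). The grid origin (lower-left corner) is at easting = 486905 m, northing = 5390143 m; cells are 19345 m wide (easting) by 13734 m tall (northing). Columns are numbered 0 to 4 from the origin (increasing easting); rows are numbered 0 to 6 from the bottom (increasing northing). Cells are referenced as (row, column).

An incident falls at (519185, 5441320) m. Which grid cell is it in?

(3, 1)

Column index: ⌊(519185 − 486905) / 19345⌋ = ⌊1.669⌋ = 1
Row offset from origin: ⌊(5441320 − 5390143) / 13734⌋ = ⌊3.726⌋ = 3 → row 3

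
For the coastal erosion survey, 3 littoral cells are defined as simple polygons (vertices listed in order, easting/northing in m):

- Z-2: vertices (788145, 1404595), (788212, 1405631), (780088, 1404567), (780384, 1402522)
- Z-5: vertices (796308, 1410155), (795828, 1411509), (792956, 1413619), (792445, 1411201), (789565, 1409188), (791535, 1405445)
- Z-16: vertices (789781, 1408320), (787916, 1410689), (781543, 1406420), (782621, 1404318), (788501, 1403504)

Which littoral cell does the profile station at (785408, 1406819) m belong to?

Cast a ray rightward from (785408, 1406819). For each polygon, the edges (by vertex number in listed order) whose endpoints lie on opposite sides of northing = 1406819, where each meets that height, and whether that is right or left of the point:
Z-2: no edge straddles that height → 0 crossings.
Z-5: 5–6 at easting≈790811.8 (right), 6–1 at easting≈792927.4 (right) → 2 crossings.
Z-16: 2–3 at easting≈782138.6 (left), 5–1 at easting≈789382.1 (right) → 1 crossing.
Only Z-16 has an odd count, so the point is inside Z-16.

Z-16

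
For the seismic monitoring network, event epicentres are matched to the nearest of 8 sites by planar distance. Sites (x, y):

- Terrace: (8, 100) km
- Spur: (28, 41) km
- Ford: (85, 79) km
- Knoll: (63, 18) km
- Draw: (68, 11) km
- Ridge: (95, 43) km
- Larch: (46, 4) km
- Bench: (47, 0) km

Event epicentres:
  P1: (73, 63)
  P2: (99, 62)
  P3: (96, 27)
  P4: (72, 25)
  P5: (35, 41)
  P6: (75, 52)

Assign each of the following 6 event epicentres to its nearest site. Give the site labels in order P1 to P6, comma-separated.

P1 → Ford (d²=400.00)
P2 → Ridge (d²=377.00)
P3 → Ridge (d²=257.00)
P4 → Knoll (d²=130.00)
P5 → Spur (d²=49.00)
P6 → Ridge (d²=481.00)

Ford, Ridge, Ridge, Knoll, Spur, Ridge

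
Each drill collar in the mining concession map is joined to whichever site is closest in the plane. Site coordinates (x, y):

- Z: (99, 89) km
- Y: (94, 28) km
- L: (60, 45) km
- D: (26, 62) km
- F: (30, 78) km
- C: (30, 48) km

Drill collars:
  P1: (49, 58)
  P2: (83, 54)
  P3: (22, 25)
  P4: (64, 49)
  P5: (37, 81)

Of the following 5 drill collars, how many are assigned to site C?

P1 → L
P2 → L
P3 → C
P4 → L
P5 → F
1 of the 5 goes to C.

1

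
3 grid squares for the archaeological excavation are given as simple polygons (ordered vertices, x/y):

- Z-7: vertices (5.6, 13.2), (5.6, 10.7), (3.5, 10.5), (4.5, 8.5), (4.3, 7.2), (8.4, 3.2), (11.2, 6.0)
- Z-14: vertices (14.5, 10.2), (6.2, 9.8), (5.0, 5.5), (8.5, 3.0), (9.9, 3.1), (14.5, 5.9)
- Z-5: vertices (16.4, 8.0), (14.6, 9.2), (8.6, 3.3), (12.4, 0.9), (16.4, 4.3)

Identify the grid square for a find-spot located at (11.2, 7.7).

Z-14

Cast a ray rightward from (11.2, 7.7). For each polygon, the edges (by vertex number in listed order) whose endpoints lie on opposite sides of y = 7.7, where each meets that height, and whether that is right or left of the point:
Z-7: 4–5 at x≈4.38 (left), 7–1 at x≈9.88 (left) → 0 crossings.
Z-14: 2–3 at x≈5.61 (left), 6–1 at x≈14.50 (right) → 1 crossing.
Z-5: 2–3 at x≈13.07 (right), 5–1 at x≈16.40 (right) → 2 crossings.
Only Z-14 has an odd count, so the point is inside Z-14.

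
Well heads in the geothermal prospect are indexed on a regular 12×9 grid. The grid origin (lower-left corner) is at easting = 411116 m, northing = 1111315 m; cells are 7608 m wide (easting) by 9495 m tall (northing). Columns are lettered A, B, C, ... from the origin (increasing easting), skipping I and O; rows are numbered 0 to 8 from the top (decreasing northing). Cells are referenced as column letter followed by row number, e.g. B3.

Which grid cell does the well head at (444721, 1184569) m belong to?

Column index: ⌊(444721 − 411116) / 7608⌋ = ⌊4.417⌋ = 4 → column E
Row offset from origin: ⌊(1184569 − 1111315) / 9495⌋ = ⌊7.715⌋ = 7 → row 1 (counted from top)

E1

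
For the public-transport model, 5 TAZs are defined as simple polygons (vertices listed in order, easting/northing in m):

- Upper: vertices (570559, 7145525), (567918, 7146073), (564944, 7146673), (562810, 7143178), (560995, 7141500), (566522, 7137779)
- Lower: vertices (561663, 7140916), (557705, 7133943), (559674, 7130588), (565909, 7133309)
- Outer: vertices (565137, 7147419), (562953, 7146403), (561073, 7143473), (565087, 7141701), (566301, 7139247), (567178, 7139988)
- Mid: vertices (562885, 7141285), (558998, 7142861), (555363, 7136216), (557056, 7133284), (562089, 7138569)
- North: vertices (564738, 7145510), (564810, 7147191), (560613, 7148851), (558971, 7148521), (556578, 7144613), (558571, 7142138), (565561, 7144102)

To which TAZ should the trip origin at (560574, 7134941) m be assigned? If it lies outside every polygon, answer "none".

Cast a ray rightward from (560574, 7134941). For each polygon, the edges (by vertex number in listed order) whose endpoints lie on opposite sides of northing = 7134941, where each meets that height, and whether that is right or left of the point:
Upper: no edge straddles that height → 0 crossings.
Lower: 1–2 at easting≈558271.5 (left), 4–1 at easting≈564998.1 (right) → 1 crossing.
Outer: no edge straddles that height → 0 crossings.
Mid: 3–4 at easting≈556099.2 (left), 4–5 at easting≈558634.0 (left) → 0 crossings.
North: no edge straddles that height → 0 crossings.
Only Lower has an odd count, so the point is inside Lower.

Lower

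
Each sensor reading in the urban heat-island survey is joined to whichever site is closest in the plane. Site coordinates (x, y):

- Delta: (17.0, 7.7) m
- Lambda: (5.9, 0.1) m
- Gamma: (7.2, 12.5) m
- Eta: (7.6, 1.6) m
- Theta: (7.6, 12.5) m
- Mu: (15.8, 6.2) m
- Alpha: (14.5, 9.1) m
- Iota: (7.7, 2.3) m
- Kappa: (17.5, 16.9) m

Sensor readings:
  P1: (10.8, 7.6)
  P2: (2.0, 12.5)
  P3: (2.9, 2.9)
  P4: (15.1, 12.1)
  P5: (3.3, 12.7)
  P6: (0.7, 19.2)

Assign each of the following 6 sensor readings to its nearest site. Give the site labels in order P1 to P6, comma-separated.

Alpha, Gamma, Lambda, Alpha, Gamma, Gamma

P1 → Alpha (d²=15.94)
P2 → Gamma (d²=27.04)
P3 → Lambda (d²=16.84)
P4 → Alpha (d²=9.36)
P5 → Gamma (d²=15.25)
P6 → Gamma (d²=87.14)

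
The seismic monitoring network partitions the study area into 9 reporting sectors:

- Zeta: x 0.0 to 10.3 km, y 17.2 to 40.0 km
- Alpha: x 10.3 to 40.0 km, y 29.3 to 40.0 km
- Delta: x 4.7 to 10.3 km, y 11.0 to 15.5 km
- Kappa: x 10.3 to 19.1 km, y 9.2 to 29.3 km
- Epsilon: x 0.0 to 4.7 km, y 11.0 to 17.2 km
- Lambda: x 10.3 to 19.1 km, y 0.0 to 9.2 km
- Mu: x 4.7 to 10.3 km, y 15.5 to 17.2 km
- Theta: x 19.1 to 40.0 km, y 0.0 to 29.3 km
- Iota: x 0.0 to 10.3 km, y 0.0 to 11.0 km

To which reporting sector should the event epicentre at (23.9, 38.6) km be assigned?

Alpha

The point has x = 23.9 and y = 38.6.
Only Alpha satisfies 10.3 ≤ x ≤ 40.0 and 29.3 ≤ y ≤ 40.0.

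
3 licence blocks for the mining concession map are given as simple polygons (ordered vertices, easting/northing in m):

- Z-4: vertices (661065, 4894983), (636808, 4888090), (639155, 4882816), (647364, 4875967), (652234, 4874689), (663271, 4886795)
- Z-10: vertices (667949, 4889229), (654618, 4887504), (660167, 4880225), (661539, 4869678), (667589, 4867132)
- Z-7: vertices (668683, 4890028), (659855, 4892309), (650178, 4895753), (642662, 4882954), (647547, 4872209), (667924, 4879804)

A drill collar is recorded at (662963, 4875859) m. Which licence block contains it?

Cast a ray rightward from (662963, 4875859). For each polygon, the edges (by vertex number in listed order) whose endpoints lie on opposite sides of northing = 4875859, where each meets that height, and whether that is right or left of the point:
Z-4: 4–5 at easting≈647775.5 (left), 5–6 at easting≈653300.7 (left) → 0 crossings.
Z-10: 3–4 at easting≈660734.9 (left), 5–1 at easting≈667731.2 (right) → 1 crossing.
Z-7: 4–5 at easting≈645887.6 (left), 5–6 at easting≈657339.8 (left) → 0 crossings.
Only Z-10 has an odd count, so the point is inside Z-10.

Z-10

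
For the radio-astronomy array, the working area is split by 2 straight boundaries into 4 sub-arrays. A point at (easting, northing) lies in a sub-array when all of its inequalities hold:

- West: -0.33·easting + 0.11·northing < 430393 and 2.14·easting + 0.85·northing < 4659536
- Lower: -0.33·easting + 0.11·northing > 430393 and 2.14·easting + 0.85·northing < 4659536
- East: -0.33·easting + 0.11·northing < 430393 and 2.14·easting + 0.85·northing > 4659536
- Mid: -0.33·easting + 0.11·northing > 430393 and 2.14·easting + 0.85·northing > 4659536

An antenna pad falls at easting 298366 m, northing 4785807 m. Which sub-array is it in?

-0.33·298366 + 0.11·4785807 = 427977.990, which is < 430393
2.14·298366 + 0.85·4785807 = 4706439.190, which is > 4659536
This sign pattern matches East.

East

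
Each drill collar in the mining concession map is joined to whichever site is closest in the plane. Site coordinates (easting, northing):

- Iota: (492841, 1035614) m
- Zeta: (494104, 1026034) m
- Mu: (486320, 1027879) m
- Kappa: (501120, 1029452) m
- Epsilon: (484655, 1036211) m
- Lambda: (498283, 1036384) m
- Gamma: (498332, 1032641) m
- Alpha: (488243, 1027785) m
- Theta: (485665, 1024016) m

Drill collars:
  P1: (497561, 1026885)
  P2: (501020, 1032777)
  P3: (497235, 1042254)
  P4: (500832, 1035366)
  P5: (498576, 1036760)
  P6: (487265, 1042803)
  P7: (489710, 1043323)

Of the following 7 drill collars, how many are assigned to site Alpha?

P1 → Zeta
P2 → Gamma
P3 → Lambda
P4 → Lambda
P5 → Lambda
P6 → Epsilon
P7 → Iota
0 of the 7 go to Alpha.

0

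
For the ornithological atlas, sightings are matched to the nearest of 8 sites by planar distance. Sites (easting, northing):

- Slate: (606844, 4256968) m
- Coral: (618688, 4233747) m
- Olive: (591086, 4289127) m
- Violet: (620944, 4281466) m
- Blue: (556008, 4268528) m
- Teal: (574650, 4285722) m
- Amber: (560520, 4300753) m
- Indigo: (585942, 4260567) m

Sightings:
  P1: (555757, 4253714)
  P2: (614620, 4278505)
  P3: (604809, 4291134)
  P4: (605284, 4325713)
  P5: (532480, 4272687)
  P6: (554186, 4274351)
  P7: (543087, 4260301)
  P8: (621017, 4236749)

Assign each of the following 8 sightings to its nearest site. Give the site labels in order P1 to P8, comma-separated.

Blue, Violet, Olive, Olive, Blue, Blue, Blue, Coral

P1 → Blue (d²=219517597.00)
P2 → Violet (d²=48760497.00)
P3 → Olive (d²=192348778.00)
P4 → Olive (d²=1540118600.00)
P5 → Blue (d²=570864065.00)
P6 → Blue (d²=37227013.00)
P7 → Blue (d²=234635770.00)
P8 → Coral (d²=14436245.00)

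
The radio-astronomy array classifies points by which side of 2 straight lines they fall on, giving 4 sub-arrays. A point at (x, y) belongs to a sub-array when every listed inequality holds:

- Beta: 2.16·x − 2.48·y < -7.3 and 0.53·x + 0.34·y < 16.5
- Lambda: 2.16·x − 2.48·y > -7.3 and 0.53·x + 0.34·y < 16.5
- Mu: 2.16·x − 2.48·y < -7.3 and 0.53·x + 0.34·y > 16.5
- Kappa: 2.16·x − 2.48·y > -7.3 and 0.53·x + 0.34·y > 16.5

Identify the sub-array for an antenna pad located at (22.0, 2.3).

Lambda

2.16·22.0 − 2.48·2.3 = 41.816, which is > -7.3
0.53·22.0 + 0.34·2.3 = 12.442, which is < 16.5
This sign pattern matches Lambda.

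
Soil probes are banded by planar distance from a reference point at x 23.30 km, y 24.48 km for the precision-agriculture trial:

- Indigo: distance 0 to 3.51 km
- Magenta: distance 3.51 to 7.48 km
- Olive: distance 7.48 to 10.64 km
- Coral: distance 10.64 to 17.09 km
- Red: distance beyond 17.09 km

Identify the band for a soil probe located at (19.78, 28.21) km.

Magenta

Distance = √((19.78−23.30)² + (28.21−24.48)²) = √(12.390 + 13.913) = 5.129 km.
3.51 ≤ 5.129 < 7.48 → Magenta.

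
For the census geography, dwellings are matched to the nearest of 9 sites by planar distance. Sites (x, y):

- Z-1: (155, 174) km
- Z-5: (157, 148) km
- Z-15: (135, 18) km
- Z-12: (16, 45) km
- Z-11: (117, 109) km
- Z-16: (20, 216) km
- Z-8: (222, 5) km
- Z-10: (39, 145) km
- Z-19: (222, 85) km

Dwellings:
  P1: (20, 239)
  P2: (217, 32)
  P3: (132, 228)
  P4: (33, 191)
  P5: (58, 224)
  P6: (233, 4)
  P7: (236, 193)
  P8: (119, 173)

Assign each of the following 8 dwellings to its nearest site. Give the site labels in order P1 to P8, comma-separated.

Z-16, Z-8, Z-1, Z-16, Z-16, Z-8, Z-1, Z-1

P1 → Z-16 (d²=529.00)
P2 → Z-8 (d²=754.00)
P3 → Z-1 (d²=3445.00)
P4 → Z-16 (d²=794.00)
P5 → Z-16 (d²=1508.00)
P6 → Z-8 (d²=122.00)
P7 → Z-1 (d²=6922.00)
P8 → Z-1 (d²=1297.00)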